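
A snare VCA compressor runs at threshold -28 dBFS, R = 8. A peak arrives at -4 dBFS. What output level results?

-25 dBFS

-4 dBFS sits 24 dB over threshold.
At 8:1 the overshoot is divided by 8, leaving 3 dB above threshold.
Output = -28 + 3 = -25 dBFS.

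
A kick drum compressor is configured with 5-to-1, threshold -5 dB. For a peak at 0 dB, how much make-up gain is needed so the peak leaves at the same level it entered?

Overshoot 5 dB → 5/5 = 1 dB after compression, so the compressed level is -5 + 1 = -4 dB.
Make-up = target − compressed = 0 − (-4) = 4 dB.

4 dB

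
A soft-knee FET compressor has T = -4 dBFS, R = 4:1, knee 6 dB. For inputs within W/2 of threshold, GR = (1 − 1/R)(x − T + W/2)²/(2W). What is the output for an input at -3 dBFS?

-4 dBFS

x − T + W/2 = -3 − (-4) + 3 = 4.
GR = (1 − 1/4) × 4² / 12 = 0.75 × 16 / 12 = 1 dB.
Output = -3 − 1 = -4 dBFS.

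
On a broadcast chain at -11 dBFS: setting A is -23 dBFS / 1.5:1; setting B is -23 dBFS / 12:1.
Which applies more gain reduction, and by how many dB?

B, by 7 dB

A: GR = 12 − 12/1.5 = 4 dB.
B: GR = 12 − 12/12 = 11 dB.
Difference: 7 dB in favour of B.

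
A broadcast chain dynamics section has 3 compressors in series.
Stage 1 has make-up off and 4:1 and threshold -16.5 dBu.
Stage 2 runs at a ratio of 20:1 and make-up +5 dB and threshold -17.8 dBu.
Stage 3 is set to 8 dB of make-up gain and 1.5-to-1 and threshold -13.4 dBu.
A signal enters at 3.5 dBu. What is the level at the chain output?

Stage 1: 20 dB above -16.5 dBu, reduced 4:1 to 5 dB above → -11.5 dBu.
Stage 2: overshoot 6.3 dB → 6.3/20 = 0.315 dB → -17.485 dBu; +5 dB make-up → -12.485 dBu.
Stage 3: -12.485 dBu is 0.915 dB over -13.4 dBu; at 1.5:1 that becomes 0.61 dB over, giving -12.79 dBu; +8 dB make-up → -4.79 dBu.

-4.79 dBu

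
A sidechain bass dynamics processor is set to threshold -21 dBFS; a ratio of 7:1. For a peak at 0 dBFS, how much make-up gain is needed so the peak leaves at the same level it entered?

The peak compresses to -21 + 21/7 = -18 dBFS.
To reach 0 dBFS requires 0 − (-18) = 18 dB of make-up.

18 dB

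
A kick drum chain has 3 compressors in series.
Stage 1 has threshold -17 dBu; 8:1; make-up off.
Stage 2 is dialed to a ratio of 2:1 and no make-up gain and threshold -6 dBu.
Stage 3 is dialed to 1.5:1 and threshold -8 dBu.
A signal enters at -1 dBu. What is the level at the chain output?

-15 dBu

Stage 1: -1 dBu is 16 dB over -17 dBu; at 8:1 that becomes 2 dB over, giving -15 dBu.
Stage 2: below threshold (-15 ≤ -6); passes unchanged; output -15 dBu.
Stage 3: -15 dBu ≤ -8 dBu, so stage 3 doesn't engage; output -15 dBu.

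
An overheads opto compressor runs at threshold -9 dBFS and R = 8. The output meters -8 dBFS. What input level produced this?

The compressed level sits -8 − (-9) = 1 dB over threshold.
Input overshoot = R × output overshoot = 8 dB → input = -9 + 8 = -1 dBFS.

-1 dBFS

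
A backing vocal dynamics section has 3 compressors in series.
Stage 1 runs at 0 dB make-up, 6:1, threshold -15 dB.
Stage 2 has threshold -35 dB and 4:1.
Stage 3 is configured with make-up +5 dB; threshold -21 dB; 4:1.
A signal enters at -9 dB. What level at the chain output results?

Stage 1: overshoot 6 dB → 6/6 = 1 dB → -14 dB.
Stage 2: 21 dB above -35 dB, reduced 4:1 to 5.25 dB above → -29.75 dB.
Stage 3: -29.75 dB ≤ -21 dB, so stage 3 doesn't engage; make-up brings it to -24.75 dB.

-24.75 dB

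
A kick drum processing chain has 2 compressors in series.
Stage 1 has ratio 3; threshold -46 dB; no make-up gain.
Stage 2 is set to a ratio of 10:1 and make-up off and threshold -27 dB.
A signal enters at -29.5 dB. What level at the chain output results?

-40.5 dB

Stage 1: 16.5 dB above -46 dB, reduced 3:1 to 5.5 dB above → -40.5 dB.
Stage 2: below threshold (-40.5 ≤ -27); passes unchanged; output -40.5 dB.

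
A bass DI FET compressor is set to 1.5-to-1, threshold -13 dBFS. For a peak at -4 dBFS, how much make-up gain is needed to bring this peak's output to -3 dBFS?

4 dB

Overshoot 9 dB → 9/1.5 = 6 dB after compression, so the compressed level is -13 + 6 = -7 dBFS.
Make-up = target − compressed = -3 − (-7) = 4 dB.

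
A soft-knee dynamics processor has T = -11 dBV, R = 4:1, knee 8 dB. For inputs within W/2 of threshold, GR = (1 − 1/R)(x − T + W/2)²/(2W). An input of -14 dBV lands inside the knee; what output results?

x − T + W/2 = -14 − (-11) + 4 = 1.
GR = (1 − 1/4) × 1² / 16 = 0.75 × 1 / 16 = 0.046875 dB.
Output = -14 − 0.046875 = -14.046875 dBV.

-14.046875 dBV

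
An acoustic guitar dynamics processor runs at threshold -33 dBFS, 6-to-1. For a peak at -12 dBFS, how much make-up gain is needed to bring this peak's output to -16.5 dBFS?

The peak compresses to -33 + 21/6 = -29.5 dBFS.
To reach -16.5 dBFS requires -16.5 − (-29.5) = 13 dB of make-up.

13 dB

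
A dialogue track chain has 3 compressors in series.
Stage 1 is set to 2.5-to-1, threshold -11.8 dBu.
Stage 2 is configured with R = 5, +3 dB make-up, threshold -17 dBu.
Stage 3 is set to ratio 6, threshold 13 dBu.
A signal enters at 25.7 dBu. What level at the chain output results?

-9.96 dBu

Stage 1: overshoot 37.5 dB → 37.5/2.5 = 15 dB → 3.2 dBu.
Stage 2: 20.2 dB above -17 dBu, reduced 5:1 to 4.04 dB above → -12.96 dBu; +3 dB make-up → -9.96 dBu.
Stage 3: below threshold (-9.96 ≤ 13); passes unchanged; output -9.96 dBu.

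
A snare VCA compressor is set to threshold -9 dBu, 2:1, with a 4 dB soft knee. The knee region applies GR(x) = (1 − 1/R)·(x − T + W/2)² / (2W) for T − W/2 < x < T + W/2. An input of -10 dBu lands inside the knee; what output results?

-10.0625 dBu

x − T + W/2 = -10 − (-9) + 2 = 1.
GR = (1 − 1/2) × 1² / 8 = 0.5 × 1 / 8 = 0.0625 dB.
Output = -10 − 0.0625 = -10.0625 dBu.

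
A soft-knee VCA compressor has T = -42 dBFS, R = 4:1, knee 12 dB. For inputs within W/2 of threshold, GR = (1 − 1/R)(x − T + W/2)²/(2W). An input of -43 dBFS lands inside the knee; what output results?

x − T + W/2 = -43 − (-42) + 6 = 5.
GR = (1 − 1/4) × 5² / 24 = 0.75 × 25 / 24 = 0.78125 dB.
Output = -43 − 0.78125 = -43.78125 dBFS.

-43.78125 dBFS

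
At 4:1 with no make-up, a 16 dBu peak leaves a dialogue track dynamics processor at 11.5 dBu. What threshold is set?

Gain reduction = 16 − 11.5 = 4.5 dB; output overshoot = GR / (R − 1) = 4.5 / 3 = 1.5 dB.
Threshold = output − output overshoot = 11.5 − 1.5 = 10 dBu.

10 dBu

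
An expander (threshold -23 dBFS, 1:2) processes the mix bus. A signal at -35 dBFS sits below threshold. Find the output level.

The input is 12 dB below the -23 dBFS threshold.
A 1:2 expander multiplies undershoot by 2: 12 × 2 = 24 dB below threshold.
Output = -23 − 24 = -47 dBFS.

-47 dBFS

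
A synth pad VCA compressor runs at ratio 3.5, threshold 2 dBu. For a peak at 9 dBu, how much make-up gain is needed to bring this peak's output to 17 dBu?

Without make-up, output = threshold + overshoot/3.5 = 2 + 2 = 4 dBu.
Gap to target: 13 dB.

13 dB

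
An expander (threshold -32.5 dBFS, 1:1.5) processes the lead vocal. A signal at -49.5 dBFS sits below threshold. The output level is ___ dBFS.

Undershoot = (-32.5) − (-49.5) = 17 dB.
At 1:1.5, that expands to 25.5 dB under threshold.
Output = -32.5 − 25.5 = -58 dBFS.

-58 dBFS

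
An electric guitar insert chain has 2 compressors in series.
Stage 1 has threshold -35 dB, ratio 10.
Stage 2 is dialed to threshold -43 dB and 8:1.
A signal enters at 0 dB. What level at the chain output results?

Stage 1: overshoot 35 dB → 35/10 = 3.5 dB → -31.5 dB.
Stage 2: overshoot 11.5 dB → 11.5/8 = 1.4375 dB → -41.5625 dB.

-41.5625 dB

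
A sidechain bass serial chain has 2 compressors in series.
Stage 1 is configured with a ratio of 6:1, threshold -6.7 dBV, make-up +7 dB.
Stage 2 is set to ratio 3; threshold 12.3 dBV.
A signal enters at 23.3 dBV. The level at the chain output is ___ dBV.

5.3 dBV

Stage 1: 30 dB above -6.7 dBV, reduced 6:1 to 5 dB above → -1.7 dBV; +7 dB make-up → 5.3 dBV.
Stage 2: 5.3 dBV ≤ 12.3 dBV, so stage 2 doesn't engage; output 5.3 dBV.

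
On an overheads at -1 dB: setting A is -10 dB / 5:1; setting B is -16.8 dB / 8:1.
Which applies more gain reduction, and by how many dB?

B, by 6.625 dB

A: GR = 9 − 9/5 = 7.2 dB.
B: GR = 15.8 − 15.8/8 = 13.825 dB.
B reduces 6.625 dB more.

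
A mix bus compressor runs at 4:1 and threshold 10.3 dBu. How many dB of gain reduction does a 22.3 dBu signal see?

The signal is 12 dB above threshold.
After 4:1 compression the overshoot becomes 12/4 = 3 dB.
GR = overshoot in − overshoot out = 12 − 3 = 9 dB.

9 dB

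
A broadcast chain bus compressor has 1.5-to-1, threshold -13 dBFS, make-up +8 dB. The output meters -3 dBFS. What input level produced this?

-10 dBFS

Before make-up, the level was -3 − 8 = -11 dBFS.
Post-compression overshoot = -11 − (-13) = 2 dB.
Undo the ratio: input overshoot = 2 × 1.5 = 3 dB, giving input = -10 dBFS.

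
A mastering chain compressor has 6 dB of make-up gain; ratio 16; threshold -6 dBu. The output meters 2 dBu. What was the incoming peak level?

Stripping the +6 dB make-up gives -4 dBu at the gain stage.
Post-compression overshoot = -4 − (-6) = 2 dB.
Input overshoot = R × output overshoot = 32 dB → input = -6 + 32 = 26 dBu.

26 dBu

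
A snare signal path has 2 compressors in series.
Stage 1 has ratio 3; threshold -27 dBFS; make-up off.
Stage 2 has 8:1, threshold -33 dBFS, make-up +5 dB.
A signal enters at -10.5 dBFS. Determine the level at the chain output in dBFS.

Stage 1: overshoot 16.5 dB → 16.5/3 = 5.5 dB → -21.5 dBFS.
Stage 2: overshoot 11.5 dB → 11.5/8 = 1.4375 dB → -31.5625 dBFS; +5 dB make-up → -26.5625 dBFS.

-26.5625 dBFS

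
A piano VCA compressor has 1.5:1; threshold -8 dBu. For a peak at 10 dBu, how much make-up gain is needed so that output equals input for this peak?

6 dB

Without make-up, output = threshold + overshoot/1.5 = -8 + 12 = 4 dBu.
Gap to target: 6 dB.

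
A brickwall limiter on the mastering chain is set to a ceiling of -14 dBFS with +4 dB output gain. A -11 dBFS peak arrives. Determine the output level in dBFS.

A brickwall limiter is an ∞:1 compressor: any input above the ceiling is clamped to -14 dBFS.
Output gain then adds 4 dB: -14 + 4 = -10 dBFS.

-10 dBFS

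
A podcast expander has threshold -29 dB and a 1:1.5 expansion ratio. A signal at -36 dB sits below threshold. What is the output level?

-39.5 dB

The input is 7 dB below the -29 dB threshold.
A 1:1.5 expander multiplies undershoot by 1.5: 7 × 1.5 = 10.5 dB below threshold.
Output = -29 − 10.5 = -39.5 dB.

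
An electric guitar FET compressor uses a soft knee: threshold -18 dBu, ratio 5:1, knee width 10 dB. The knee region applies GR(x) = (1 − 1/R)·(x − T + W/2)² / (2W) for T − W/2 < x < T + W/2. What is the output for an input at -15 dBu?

-17.56 dBu

x − T + W/2 = -15 − (-18) + 5 = 8.
GR = (1 − 1/5) × 8² / 20 = 0.8 × 64 / 20 = 2.56 dB.
Output = -15 − 2.56 = -17.56 dBu.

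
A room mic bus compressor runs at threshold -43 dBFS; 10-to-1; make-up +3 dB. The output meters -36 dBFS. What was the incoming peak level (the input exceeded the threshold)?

-3 dBFS

Stripping the +3 dB make-up gives -39 dBFS at the gain stage.
Post-compression overshoot = -39 − (-43) = 4 dB.
Undo the ratio: input overshoot = 4 × 10 = 40 dB, giving input = -3 dBFS.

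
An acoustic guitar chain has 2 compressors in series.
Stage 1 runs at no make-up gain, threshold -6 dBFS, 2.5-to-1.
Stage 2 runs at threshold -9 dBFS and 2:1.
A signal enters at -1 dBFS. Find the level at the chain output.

-6.5 dBFS

Stage 1: overshoot 5 dB → 5/2.5 = 2 dB → -4 dBFS.
Stage 2: 5 dB above -9 dBFS, reduced 2:1 to 2.5 dB above → -6.5 dBFS.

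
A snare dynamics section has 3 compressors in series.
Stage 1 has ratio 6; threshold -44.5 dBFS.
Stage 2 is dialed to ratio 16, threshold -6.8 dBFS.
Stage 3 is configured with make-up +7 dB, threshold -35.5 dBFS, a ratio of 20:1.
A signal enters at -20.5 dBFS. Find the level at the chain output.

-33.5 dBFS

Stage 1: 24 dB above -44.5 dBFS, reduced 6:1 to 4 dB above → -40.5 dBFS.
Stage 2: below threshold (-40.5 ≤ -6.8); passes unchanged; output -40.5 dBFS.
Stage 3: below threshold (-40.5 ≤ -35.5); passes unchanged; make-up brings it to -33.5 dBFS.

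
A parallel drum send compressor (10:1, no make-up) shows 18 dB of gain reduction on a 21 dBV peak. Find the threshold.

1 dBV

Let T be the threshold. Output overshoot = (input overshoot)/R, so 3 − T = (21 − T)/10.
10·(3 − T) = 21 − T → 9·T = 30 − 21 = 9.
T = 9/9 = 1 dBV.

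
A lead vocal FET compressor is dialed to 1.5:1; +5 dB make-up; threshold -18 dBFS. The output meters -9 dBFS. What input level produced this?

-12 dBFS

Stripping the +5 dB make-up gives -14 dBFS at the gain stage.
Post-compression overshoot = -14 − (-18) = 4 dB.
Undo the ratio: input overshoot = 4 × 1.5 = 6 dB, giving input = -12 dBFS.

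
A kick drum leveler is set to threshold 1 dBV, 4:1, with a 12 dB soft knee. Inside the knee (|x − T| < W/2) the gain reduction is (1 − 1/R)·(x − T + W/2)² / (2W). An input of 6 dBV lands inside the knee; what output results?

2.21875 dBV

x − T + W/2 = 6 − 1 + 6 = 11.
GR = (1 − 1/4) × 11² / 24 = 0.75 × 121 / 24 = 3.78125 dB.
Output = 6 − 3.78125 = 2.21875 dBV.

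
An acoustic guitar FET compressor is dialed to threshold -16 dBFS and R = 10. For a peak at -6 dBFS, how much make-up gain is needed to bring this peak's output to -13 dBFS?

Without make-up, output = threshold + overshoot/10 = -16 + 1 = -15 dBFS.
Gap to target: 2 dB.

2 dB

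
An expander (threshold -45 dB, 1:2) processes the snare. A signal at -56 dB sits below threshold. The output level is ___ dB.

Below threshold, a 1:2 expander applies gain = (2−1)×(T − x) of attenuation.
(2−1) × 11 = 11 dB, so output = -56 − 11 = -67 dB.

-67 dB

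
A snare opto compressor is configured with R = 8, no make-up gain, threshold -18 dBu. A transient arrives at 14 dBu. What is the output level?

Overshoot: 14 − (-18) = 32 dB.
At 8:1 the overshoot is divided by 8, leaving 4 dB above threshold.
That puts the output at -14 dBu.

-14 dBu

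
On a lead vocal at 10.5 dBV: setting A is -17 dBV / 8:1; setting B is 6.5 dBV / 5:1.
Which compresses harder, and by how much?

A, by 20.8625 dB

A: 27.5 dB over, compressed to 3.4375 dB over, so 24.0625 dB of GR.
B: 4 dB over, compressed to 0.8 dB over, so 3.2 dB of GR.
Difference: 20.8625 dB in favour of A.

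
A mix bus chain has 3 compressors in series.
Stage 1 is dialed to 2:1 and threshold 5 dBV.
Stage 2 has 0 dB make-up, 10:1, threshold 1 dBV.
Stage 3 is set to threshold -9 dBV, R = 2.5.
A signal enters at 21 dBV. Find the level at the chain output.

-4.52 dBV

Stage 1: overshoot 16 dB → 16/2 = 8 dB → 13 dBV.
Stage 2: 12 dB above 1 dBV, reduced 10:1 to 1.2 dB above → 2.2 dBV.
Stage 3: 11.2 dB above -9 dBV, reduced 2.5:1 to 4.48 dB above → -4.52 dBV.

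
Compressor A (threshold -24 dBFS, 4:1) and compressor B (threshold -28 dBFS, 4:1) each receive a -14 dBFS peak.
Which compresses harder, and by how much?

A: GR = 10 − 10/4 = 7.5 dB.
B: GR = 14 − 14/4 = 10.5 dB.
Difference: 3 dB in favour of B.

B, by 3 dB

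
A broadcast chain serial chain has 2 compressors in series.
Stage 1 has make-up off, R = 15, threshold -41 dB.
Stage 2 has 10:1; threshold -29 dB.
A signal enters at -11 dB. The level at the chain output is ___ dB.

Stage 1: overshoot 30 dB → 30/15 = 2 dB → -39 dB.
Stage 2: -39 dB is at or below the -29 dB threshold — no compression; output -39 dB.

-39 dB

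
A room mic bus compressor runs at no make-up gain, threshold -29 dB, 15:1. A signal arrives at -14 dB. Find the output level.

Overshoot: -14 − (-29) = 15 dB.
The 15 dB excess becomes 1 dB after 15:1 reduction.
Output = -29 + 1 = -28 dB.

-28 dB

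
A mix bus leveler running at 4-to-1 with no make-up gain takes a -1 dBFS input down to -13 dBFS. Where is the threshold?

-17 dBFS

Let T be the threshold. Output overshoot = (input overshoot)/R, so -13 − T = (-1 − T)/4.
4·(-13 − T) = -1 − T → 3·T = -52 − (-1) = -51.
T = -51/3 = -17 dBFS.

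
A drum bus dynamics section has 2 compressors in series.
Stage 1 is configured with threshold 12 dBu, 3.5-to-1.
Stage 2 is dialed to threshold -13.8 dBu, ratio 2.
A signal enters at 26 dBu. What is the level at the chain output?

1.1 dBu

Stage 1: 14 dB above 12 dBu, reduced 3.5:1 to 4 dB above → 16 dBu.
Stage 2: overshoot 29.8 dB → 29.8/2 = 14.9 dB → 1.1 dBu.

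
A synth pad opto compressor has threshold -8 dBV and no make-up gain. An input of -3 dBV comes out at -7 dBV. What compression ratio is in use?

Input overshoot = -3 − (-8) = 5 dB; output overshoot = -7 − (-8) = 1 dB.
Ratio = 5 / 1 = 5.

5:1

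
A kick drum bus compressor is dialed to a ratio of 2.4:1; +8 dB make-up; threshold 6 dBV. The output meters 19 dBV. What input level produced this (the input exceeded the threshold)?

Before make-up, the level was 19 − 8 = 11 dBV.
Post-compression overshoot = 11 − 6 = 5 dB.
Before 2.4:1 compression the overshoot was 5 × 2.4 = 12 dB, so input = 6 + 12 = 18 dBV.

18 dBV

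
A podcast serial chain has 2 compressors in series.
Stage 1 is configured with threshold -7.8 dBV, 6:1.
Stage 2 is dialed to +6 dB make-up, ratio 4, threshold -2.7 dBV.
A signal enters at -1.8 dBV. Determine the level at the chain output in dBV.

Stage 1: 6 dB above -7.8 dBV, reduced 6:1 to 1 dB above → -6.8 dBV.
Stage 2: below threshold (-6.8 ≤ -2.7); passes unchanged; make-up brings it to -0.8 dBV.

-0.8 dBV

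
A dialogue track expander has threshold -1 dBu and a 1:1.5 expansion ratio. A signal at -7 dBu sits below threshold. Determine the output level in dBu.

Undershoot = (-1) − (-7) = 6 dB.
At 1:1.5, that expands to 9 dB under threshold.
Output = -1 − 9 = -10 dBu.

-10 dBu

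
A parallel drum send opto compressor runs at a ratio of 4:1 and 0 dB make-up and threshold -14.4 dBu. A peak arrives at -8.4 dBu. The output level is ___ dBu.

-12.9 dBu

-8.4 dBu sits 6 dB over threshold.
At 4:1 the overshoot is divided by 4, leaving 1.5 dB above threshold.
Output = -14.4 + 1.5 = -12.9 dBu.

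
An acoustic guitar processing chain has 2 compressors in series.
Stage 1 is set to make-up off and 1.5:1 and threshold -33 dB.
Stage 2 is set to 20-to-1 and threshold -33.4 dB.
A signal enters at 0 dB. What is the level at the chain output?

Stage 1: 33 dB above -33 dB, reduced 1.5:1 to 22 dB above → -11 dB.
Stage 2: overshoot 22.4 dB → 22.4/20 = 1.12 dB → -32.28 dB.

-32.28 dB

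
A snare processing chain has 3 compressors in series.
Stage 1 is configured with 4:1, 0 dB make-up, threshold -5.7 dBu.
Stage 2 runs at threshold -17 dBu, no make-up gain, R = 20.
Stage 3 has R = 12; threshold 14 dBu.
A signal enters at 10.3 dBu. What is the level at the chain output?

-16.235 dBu

Stage 1: overshoot 16 dB → 16/4 = 4 dB → -1.7 dBu.
Stage 2: 15.3 dB above -17 dBu, reduced 20:1 to 0.765 dB above → -16.235 dBu.
Stage 3: -16.235 dBu is at or below the 14 dBu threshold — no compression; output -16.235 dBu.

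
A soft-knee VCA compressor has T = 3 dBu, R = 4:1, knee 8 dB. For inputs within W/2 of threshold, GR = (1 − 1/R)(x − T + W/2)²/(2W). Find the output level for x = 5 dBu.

x − T + W/2 = 5 − 3 + 4 = 6.
GR = (1 − 1/4) × 6² / 16 = 0.75 × 36 / 16 = 1.6875 dB.
Output = 5 − 1.6875 = 3.3125 dBu.

3.3125 dBu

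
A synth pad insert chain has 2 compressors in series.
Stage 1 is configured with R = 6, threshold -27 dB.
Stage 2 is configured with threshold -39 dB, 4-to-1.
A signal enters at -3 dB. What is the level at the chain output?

Stage 1: -3 dB is 24 dB over -27 dB; at 6:1 that becomes 4 dB over, giving -23 dB.
Stage 2: 16 dB above -39 dB, reduced 4:1 to 4 dB above → -35 dB.

-35 dB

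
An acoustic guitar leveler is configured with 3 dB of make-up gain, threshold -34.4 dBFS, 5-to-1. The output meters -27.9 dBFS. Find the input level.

-16.9 dBFS

Stripping the +3 dB make-up gives -30.9 dBFS at the gain stage.
Post-compression overshoot = -30.9 − (-34.4) = 3.5 dB.
Undo the ratio: input overshoot = 3.5 × 5 = 17.5 dB, giving input = -16.9 dBFS.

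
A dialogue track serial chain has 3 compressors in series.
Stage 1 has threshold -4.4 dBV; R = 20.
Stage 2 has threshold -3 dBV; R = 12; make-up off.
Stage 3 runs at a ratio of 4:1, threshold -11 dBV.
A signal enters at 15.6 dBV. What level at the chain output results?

-9.1 dBV

Stage 1: 20 dB above -4.4 dBV, reduced 20:1 to 1 dB above → -3.4 dBV.
Stage 2: -3.4 dBV ≤ -3 dBV, so stage 2 doesn't engage; output -3.4 dBV.
Stage 3: -3.4 dBV is 7.6 dB over -11 dBV; at 4:1 that becomes 1.9 dB over, giving -9.1 dBV.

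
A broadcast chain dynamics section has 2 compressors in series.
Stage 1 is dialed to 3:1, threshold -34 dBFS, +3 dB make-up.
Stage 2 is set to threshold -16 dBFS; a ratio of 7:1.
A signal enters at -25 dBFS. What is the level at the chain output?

Stage 1: -25 dBFS is 9 dB over -34 dBFS; at 3:1 that becomes 3 dB over, giving -31 dBFS; +3 dB make-up → -28 dBFS.
Stage 2: -28 dBFS ≤ -16 dBFS, so stage 2 doesn't engage; output -28 dBFS.

-28 dBFS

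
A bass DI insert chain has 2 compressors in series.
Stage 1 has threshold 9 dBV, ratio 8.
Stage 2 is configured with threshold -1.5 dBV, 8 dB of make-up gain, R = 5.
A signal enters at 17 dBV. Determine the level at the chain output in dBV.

8.8 dBV

Stage 1: 8 dB above 9 dBV, reduced 8:1 to 1 dB above → 10 dBV.
Stage 2: 11.5 dB above -1.5 dBV, reduced 5:1 to 2.3 dB above → 0.8 dBV; +8 dB make-up → 8.8 dBV.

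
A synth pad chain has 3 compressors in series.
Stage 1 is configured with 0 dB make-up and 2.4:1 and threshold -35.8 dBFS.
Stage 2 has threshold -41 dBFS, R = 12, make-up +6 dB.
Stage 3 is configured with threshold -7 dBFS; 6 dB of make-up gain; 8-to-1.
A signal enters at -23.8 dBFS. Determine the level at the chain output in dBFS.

-28.15 dBFS

Stage 1: overshoot 12 dB → 12/2.4 = 5 dB → -30.8 dBFS.
Stage 2: -30.8 dBFS is 10.2 dB over -41 dBFS; at 12:1 that becomes 0.85 dB over, giving -40.15 dBFS; +6 dB make-up → -34.15 dBFS.
Stage 3: -34.15 dBFS is at or below the -7 dBFS threshold — no compression; make-up brings it to -28.15 dBFS.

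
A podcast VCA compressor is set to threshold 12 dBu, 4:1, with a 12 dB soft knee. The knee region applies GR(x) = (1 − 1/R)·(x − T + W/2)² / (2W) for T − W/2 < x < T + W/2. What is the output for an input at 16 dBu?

12.875 dBu

x − T + W/2 = 16 − 12 + 6 = 10.
GR = (1 − 1/4) × 10² / 24 = 0.75 × 100 / 24 = 3.125 dB.
Output = 16 − 3.125 = 12.875 dBu.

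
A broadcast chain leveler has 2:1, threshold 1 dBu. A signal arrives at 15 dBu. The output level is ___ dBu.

15 dBu sits 14 dB over threshold.
2:1 compression reduces that to 14/2 = 7 dB over.
That puts the output at 8 dBu.

8 dBu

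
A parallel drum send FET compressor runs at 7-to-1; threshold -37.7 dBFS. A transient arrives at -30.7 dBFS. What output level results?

-36.7 dBFS

The input is 7 dB above the -37.7 dBFS threshold.
7:1 compression reduces that to 7/7 = 1 dB over.
So the level is -37.7 + 1 = -36.7 dBFS.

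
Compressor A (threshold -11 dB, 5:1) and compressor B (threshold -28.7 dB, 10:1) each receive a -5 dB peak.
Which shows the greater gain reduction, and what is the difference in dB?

A: overshoot 6 dB → output overshoot 1.2 dB → GR 4.8 dB.
B: overshoot 23.7 dB → output overshoot 2.37 dB → GR 21.33 dB.
B reduces 16.53 dB more.

B, by 16.53 dB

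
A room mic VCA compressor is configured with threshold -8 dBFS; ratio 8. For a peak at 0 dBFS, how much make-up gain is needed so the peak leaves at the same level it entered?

7 dB

Without make-up, output = threshold + overshoot/8 = -8 + 1 = -7 dBFS.
Gap to target: 7 dB.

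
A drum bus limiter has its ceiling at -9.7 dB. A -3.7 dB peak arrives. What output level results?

-9.7 dB

At ∞:1, everything above -9.7 dB is held at the ceiling.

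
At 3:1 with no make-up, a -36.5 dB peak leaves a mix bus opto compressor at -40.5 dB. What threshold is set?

Input is 6 dB above T (since output overshoot × R = input overshoot: (-40.5 − T)·3 = -36.5 − T gives T = -42.5 dB).
Check: -42.5 + (-36.5 − (-42.5))/3 = -42.5 + 2 = -40.5 dB. ✓

-42.5 dB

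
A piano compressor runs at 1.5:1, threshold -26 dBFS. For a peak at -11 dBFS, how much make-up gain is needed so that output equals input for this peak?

The peak compresses to -26 + 15/1.5 = -16 dBFS.
To reach -11 dBFS requires -11 − (-16) = 5 dB of make-up.

5 dB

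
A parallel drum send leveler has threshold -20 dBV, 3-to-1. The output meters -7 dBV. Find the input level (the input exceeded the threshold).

Post-compression overshoot = -7 − (-20) = 13 dB.
Input overshoot = R × output overshoot = 39 dB → input = -20 + 39 = 19 dBV.

19 dBV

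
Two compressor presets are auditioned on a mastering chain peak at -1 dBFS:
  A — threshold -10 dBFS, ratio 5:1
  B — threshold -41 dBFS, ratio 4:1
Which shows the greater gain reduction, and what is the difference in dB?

A: 9 dB over, compressed to 1.8 dB over, so 7.2 dB of GR.
B: 40 dB over, compressed to 10 dB over, so 30 dB of GR.
B applies 22.8 dB more gain reduction.

B, by 22.8 dB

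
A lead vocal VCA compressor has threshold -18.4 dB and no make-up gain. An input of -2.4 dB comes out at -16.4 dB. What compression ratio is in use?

Input overshoot = -2.4 − (-18.4) = 16 dB; output overshoot = -16.4 − (-18.4) = 2 dB.
Ratio = 16 / 2 = 8.

8:1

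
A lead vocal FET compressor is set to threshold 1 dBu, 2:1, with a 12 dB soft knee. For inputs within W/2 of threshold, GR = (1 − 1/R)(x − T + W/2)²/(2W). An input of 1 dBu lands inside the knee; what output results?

x − T + W/2 = 1 − 1 + 6 = 6.
GR = (1 − 1/2) × 6² / 24 = 0.5 × 36 / 24 = 0.75 dB.
Output = 1 − 0.75 = 0.25 dBu.

0.25 dBu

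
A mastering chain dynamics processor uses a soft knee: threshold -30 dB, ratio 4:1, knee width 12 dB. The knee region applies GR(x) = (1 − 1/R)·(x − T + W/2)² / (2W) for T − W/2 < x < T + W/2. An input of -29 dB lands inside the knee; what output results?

x − T + W/2 = -29 − (-30) + 6 = 7.
GR = (1 − 1/4) × 7² / 24 = 0.75 × 49 / 24 = 1.53125 dB.
Output = -29 − 1.53125 = -30.53125 dB.

-30.53125 dB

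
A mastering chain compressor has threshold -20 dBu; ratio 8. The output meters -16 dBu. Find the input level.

12 dBu

That's 4 dB above the -20 dBu threshold.
Before 8:1 compression the overshoot was 4 × 8 = 32 dB, so input = -20 + 32 = 12 dBu.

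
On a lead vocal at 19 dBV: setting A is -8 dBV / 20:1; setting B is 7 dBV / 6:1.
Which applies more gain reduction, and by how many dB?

A: GR = 27 − 27/20 = 25.65 dB.
B: GR = 12 − 12/6 = 10 dB.
A reduces 15.65 dB more.

A, by 15.65 dB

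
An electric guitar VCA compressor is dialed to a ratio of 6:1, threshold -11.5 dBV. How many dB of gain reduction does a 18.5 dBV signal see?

The signal is 30 dB above threshold.
At 6:1, output sits 30/6 = 5 dB above threshold.
GR = overshoot in − overshoot out = 30 − 5 = 25 dB.

25 dB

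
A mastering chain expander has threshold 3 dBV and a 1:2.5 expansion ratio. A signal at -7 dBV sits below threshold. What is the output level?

-22 dBV

Undershoot = 3 − (-7) = 10 dB.
At 1:2.5, that expands to 25 dB under threshold.
Output = 3 − 25 = -22 dBV.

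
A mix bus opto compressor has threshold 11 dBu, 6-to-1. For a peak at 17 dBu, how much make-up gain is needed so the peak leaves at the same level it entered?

The peak compresses to 11 + 6/6 = 12 dBu.
To reach 17 dBu requires 17 − 12 = 5 dB of make-up.

5 dB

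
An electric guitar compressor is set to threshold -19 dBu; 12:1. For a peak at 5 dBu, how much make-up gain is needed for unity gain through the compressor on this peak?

22 dB

The peak compresses to -19 + 24/12 = -17 dBu.
To reach 5 dBu requires 5 − (-17) = 22 dB of make-up.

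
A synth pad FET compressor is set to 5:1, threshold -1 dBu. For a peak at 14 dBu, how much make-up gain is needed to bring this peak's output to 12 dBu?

Overshoot 15 dB → 15/5 = 3 dB after compression, so the compressed level is -1 + 3 = 2 dBu.
Make-up = target − compressed = 12 − 2 = 10 dB.

10 dB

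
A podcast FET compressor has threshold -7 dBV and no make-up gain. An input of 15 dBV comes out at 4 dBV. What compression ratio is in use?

Input overshoot = 15 − (-7) = 22 dB; output overshoot = 4 − (-7) = 11 dB.
Ratio = 22 / 11 = 2.

2:1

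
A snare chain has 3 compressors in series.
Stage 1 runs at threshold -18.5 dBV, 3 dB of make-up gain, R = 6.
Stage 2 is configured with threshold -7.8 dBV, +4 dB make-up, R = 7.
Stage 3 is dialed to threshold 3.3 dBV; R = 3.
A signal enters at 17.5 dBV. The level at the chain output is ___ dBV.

Stage 1: 36 dB above -18.5 dBV, reduced 6:1 to 6 dB above → -12.5 dBV; +3 dB make-up → -9.5 dBV.
Stage 2: -9.5 dBV is at or below the -7.8 dBV threshold — no compression; make-up brings it to -5.5 dBV.
Stage 3: below threshold (-5.5 ≤ 3.3); passes unchanged; output -5.5 dBV.

-5.5 dBV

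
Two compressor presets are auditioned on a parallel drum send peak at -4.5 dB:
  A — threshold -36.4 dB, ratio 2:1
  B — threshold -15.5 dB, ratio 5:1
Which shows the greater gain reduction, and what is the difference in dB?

A: 31.9 dB over, compressed to 15.95 dB over, so 15.95 dB of GR.
B: 11 dB over, compressed to 2.2 dB over, so 8.8 dB of GR.
A reduces 7.15 dB more.

A, by 7.15 dB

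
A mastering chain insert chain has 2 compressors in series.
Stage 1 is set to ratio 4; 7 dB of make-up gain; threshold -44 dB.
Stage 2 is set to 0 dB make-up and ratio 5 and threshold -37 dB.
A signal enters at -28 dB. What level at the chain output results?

Stage 1: overshoot 16 dB → 16/4 = 4 dB → -40 dB; +7 dB make-up → -33 dB.
Stage 2: 4 dB above -37 dB, reduced 5:1 to 0.8 dB above → -36.2 dB.

-36.2 dB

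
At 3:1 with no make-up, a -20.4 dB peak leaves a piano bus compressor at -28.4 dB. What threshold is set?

-32.4 dB

Input is 12 dB above T (since output overshoot × R = input overshoot: (-28.4 − T)·3 = -20.4 − T gives T = -32.4 dB).
Check: -32.4 + (-20.4 − (-32.4))/3 = -32.4 + 4 = -28.4 dB. ✓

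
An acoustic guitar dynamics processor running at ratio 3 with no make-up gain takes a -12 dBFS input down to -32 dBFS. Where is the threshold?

-42 dBFS

Gain reduction = -12 − (-32) = 20 dB; output overshoot = GR / (R − 1) = 20 / 2 = 10 dB.
Threshold = output − output overshoot = -32 − 10 = -42 dBFS.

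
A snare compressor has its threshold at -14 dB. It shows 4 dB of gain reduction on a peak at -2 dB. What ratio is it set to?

1.5:1

Input overshoot = -2 − (-14) = 12 dB.
Output overshoot = 12 − 4 = 8 dB.
Ratio = input overshoot / output overshoot = 12 / 8 = 1.5.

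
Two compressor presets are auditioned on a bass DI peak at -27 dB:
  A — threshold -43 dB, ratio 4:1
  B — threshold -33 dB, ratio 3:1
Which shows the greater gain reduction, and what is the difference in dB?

A, by 8 dB

A: overshoot 16 dB → output overshoot 4 dB → GR 12 dB.
B: overshoot 6 dB → output overshoot 2 dB → GR 4 dB.
A reduces 8 dB more.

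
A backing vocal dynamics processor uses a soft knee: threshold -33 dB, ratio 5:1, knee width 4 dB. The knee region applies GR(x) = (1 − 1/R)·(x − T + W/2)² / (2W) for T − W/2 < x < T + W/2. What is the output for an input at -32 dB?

x − T + W/2 = -32 − (-33) + 2 = 3.
GR = (1 − 1/5) × 3² / 8 = 0.8 × 9 / 8 = 0.9 dB.
Output = -32 − 0.9 = -32.9 dB.

-32.9 dB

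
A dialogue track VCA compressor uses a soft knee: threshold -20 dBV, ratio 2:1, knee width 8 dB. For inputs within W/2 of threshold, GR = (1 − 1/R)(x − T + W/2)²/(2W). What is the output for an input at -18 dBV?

x − T + W/2 = -18 − (-20) + 4 = 6.
GR = (1 − 1/2) × 6² / 16 = 0.5 × 36 / 16 = 1.125 dB.
Output = -18 − 1.125 = -19.125 dBV.

-19.125 dBV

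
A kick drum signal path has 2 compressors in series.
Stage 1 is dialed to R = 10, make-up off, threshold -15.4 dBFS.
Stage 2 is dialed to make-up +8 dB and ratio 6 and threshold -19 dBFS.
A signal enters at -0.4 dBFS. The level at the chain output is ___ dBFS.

-10.15 dBFS

Stage 1: overshoot 15 dB → 15/10 = 1.5 dB → -13.9 dBFS.
Stage 2: 5.1 dB above -19 dBFS, reduced 6:1 to 0.85 dB above → -18.15 dBFS; +8 dB make-up → -10.15 dBFS.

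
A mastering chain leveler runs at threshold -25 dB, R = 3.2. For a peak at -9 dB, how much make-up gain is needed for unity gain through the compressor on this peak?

Without make-up, output = threshold + overshoot/3.2 = -25 + 5 = -20 dB.
Gap to target: 11 dB.

11 dB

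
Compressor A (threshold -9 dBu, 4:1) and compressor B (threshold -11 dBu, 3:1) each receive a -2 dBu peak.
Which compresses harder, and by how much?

A: 7 dB over, compressed to 1.75 dB over, so 5.25 dB of GR.
B: 9 dB over, compressed to 3 dB over, so 6 dB of GR.
B applies 0.75 dB more gain reduction.

B, by 0.75 dB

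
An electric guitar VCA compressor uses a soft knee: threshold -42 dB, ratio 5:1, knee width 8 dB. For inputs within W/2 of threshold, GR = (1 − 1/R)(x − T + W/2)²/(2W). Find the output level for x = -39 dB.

x − T + W/2 = -39 − (-42) + 4 = 7.
GR = (1 − 1/5) × 7² / 16 = 0.8 × 49 / 16 = 2.45 dB.
Output = -39 − 2.45 = -41.45 dB.

-41.45 dB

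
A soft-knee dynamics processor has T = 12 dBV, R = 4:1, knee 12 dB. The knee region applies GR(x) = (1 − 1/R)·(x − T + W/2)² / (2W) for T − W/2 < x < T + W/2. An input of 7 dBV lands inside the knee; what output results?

x − T + W/2 = 7 − 12 + 6 = 1.
GR = (1 − 1/4) × 1² / 24 = 0.75 × 1 / 24 = 0.03125 dB.
Output = 7 − 0.03125 = 6.96875 dBV.

6.96875 dBV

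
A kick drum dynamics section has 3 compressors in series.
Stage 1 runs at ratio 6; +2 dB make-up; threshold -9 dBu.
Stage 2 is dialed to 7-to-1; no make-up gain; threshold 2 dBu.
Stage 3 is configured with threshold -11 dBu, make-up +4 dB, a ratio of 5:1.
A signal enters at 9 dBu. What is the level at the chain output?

Stage 1: 9 dBu is 18 dB over -9 dBu; at 6:1 that becomes 3 dB over, giving -6 dBu; +2 dB make-up → -4 dBu.
Stage 2: -4 dBu is at or below the 2 dBu threshold — no compression; output -4 dBu.
Stage 3: overshoot 7 dB → 7/5 = 1.4 dB → -9.6 dBu; +4 dB make-up → -5.6 dBu.

-5.6 dBu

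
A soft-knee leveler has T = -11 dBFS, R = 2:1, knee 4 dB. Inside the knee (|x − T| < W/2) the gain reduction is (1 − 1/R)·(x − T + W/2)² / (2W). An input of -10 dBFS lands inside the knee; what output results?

-10.5625 dBFS

x − T + W/2 = -10 − (-11) + 2 = 3.
GR = (1 − 1/2) × 3² / 8 = 0.5 × 9 / 8 = 0.5625 dB.
Output = -10 − 0.5625 = -10.5625 dBFS.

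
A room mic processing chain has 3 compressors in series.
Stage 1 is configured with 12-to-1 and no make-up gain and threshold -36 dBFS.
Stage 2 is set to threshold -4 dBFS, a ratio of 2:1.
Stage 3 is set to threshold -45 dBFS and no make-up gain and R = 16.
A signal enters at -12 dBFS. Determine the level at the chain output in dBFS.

-44.3125 dBFS

Stage 1: -12 dBFS is 24 dB over -36 dBFS; at 12:1 that becomes 2 dB over, giving -34 dBFS.
Stage 2: -34 dBFS ≤ -4 dBFS, so stage 2 doesn't engage; output -34 dBFS.
Stage 3: -34 dBFS is 11 dB over -45 dBFS; at 16:1 that becomes 0.6875 dB over, giving -44.3125 dBFS.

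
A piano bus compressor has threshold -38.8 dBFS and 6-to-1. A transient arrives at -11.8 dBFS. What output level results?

-34.3 dBFS

-11.8 dBFS sits 27 dB over threshold.
6:1 compression reduces that to 27/6 = 4.5 dB over.
That puts the output at -34.3 dBFS.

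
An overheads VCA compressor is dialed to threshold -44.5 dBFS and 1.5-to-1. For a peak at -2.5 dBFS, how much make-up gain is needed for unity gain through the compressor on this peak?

14 dB

Overshoot 42 dB → 42/1.5 = 28 dB after compression, so the compressed level is -44.5 + 28 = -16.5 dBFS.
Make-up = target − compressed = -2.5 − (-16.5) = 14 dB.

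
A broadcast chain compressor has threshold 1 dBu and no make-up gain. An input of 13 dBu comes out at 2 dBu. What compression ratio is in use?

Input overshoot = 13 − 1 = 12 dB; output overshoot = 2 − 1 = 1 dB.
Ratio = 12 / 1 = 12.

12:1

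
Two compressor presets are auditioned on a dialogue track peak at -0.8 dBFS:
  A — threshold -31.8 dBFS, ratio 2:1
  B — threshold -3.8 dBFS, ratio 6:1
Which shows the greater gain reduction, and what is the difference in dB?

A: 31 dB over, compressed to 15.5 dB over, so 15.5 dB of GR.
B: 3 dB over, compressed to 0.5 dB over, so 2.5 dB of GR.
A reduces 13 dB more.

A, by 13 dB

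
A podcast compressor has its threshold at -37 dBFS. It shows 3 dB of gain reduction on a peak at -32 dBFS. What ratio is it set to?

2.5:1

Input overshoot = -32 − (-37) = 5 dB.
Output overshoot = 5 − 3 = 2 dB.
Ratio = input overshoot / output overshoot = 5 / 2 = 2.5.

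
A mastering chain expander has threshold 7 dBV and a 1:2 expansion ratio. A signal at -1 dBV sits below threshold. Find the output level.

The input is 8 dB below the 7 dBV threshold.
A 1:2 expander multiplies undershoot by 2: 8 × 2 = 16 dB below threshold.
Output = 7 − 16 = -9 dBV.

-9 dBV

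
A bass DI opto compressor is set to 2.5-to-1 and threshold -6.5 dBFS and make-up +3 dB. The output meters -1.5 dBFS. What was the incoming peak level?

Before make-up, the level was -1.5 − 3 = -4.5 dBFS.
That's 2 dB above the -6.5 dBFS threshold.
Before 2.5:1 compression the overshoot was 2 × 2.5 = 5 dB, so input = -6.5 + 5 = -1.5 dBFS.

-1.5 dBFS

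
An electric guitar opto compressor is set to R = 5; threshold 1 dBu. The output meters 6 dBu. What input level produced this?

26 dBu

That's 5 dB above the 1 dBu threshold.
Input overshoot = R × output overshoot = 25 dB → input = 1 + 25 = 26 dBu.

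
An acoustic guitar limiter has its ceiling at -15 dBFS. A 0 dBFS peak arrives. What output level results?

At ∞:1, everything above -15 dBFS is held at the ceiling.

-15 dBFS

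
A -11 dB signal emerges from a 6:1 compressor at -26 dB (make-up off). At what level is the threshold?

-29 dB

Gain reduction = -11 − (-26) = 15 dB; output overshoot = GR / (R − 1) = 15 / 5 = 3 dB.
Threshold = output − output overshoot = -26 − 3 = -29 dB.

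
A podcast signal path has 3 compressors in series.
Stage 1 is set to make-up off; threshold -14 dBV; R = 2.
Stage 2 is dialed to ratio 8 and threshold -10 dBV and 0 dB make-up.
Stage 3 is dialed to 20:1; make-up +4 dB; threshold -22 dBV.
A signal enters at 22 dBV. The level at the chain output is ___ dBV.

-17.3125 dBV

Stage 1: overshoot 36 dB → 36/2 = 18 dB → 4 dBV.
Stage 2: overshoot 14 dB → 14/8 = 1.75 dB → -8.25 dBV.
Stage 3: overshoot 13.75 dB → 13.75/20 = 0.6875 dB → -21.3125 dBV; +4 dB make-up → -17.3125 dBV.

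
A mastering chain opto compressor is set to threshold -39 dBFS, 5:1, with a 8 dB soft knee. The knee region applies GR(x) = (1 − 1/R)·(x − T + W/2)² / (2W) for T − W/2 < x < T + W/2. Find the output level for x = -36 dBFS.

-38.45 dBFS

x − T + W/2 = -36 − (-39) + 4 = 7.
GR = (1 − 1/5) × 7² / 16 = 0.8 × 49 / 16 = 2.45 dB.
Output = -36 − 2.45 = -38.45 dBFS.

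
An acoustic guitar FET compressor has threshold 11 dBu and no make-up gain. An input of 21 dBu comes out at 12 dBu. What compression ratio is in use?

Input overshoot = 21 − 11 = 10 dB; output overshoot = 12 − 11 = 1 dB.
Ratio = 10 / 1 = 10.

10:1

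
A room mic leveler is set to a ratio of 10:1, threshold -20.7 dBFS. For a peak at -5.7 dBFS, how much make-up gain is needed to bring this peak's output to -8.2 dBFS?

Overshoot 15 dB → 15/10 = 1.5 dB after compression, so the compressed level is -20.7 + 1.5 = -19.2 dBFS.
Make-up = target − compressed = -8.2 − (-19.2) = 11 dB.

11 dB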